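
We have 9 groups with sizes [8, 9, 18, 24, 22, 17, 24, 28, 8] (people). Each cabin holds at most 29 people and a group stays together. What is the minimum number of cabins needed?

7

Total = 28 + 24 + 24 + 22 + 18 + 17 + 9 + 8 + 8 = 158 people.
Lower bound: ⌈158/29⌉ = 6 cabins.
A packing using 7 cabins:
  cabin 1: 28 = 28
  cabin 2: 24 = 24
  cabin 3: 24 = 24
  cabin 4: 22 = 22
  cabin 5: 18 + 9 = 27
  cabin 6: 17 + 8 = 25
  cabin 7: 8 = 8
No arrangement into 6 cabins stays within capacity, so 7 is optimal.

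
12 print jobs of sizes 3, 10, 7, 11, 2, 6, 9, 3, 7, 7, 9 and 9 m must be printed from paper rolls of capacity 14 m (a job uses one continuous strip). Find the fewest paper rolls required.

Total = 11 + 10 + 9 + 9 + 9 + 7 + 7 + 7 + 6 + 3 + 3 + 2 = 83 m.
Lower bound: ⌈83/14⌉ = 6 paper rolls.
A packing using 7 paper rolls:
  roll 1: 11 + 3 = 14
  roll 2: 10 + 3 = 13
  roll 3: 9 + 2 = 11
  roll 4: 9 = 9
  roll 5: 9 = 9
  roll 6: 7 + 7 = 14
  roll 7: 7 + 6 = 13
No arrangement into 6 paper rolls stays within capacity, so 7 is optimal.

7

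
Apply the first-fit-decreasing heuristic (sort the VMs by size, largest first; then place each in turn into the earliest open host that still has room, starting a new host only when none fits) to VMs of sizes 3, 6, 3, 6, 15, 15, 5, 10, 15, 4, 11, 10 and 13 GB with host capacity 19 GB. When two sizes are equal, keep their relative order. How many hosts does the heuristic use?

Sorted descending: 15, 15, 15, 13, 11, 10, 10, 6, 6, 5, 4, 3, 3.
  15 → host 1 (new)  [load 15/19]
  15 → host 2 (new)  [load 15/19]
  15 → host 3 (new)  [load 15/19]
  13 → host 4 (new)  [load 13/19]
  11 → host 5 (new)  [load 11/19]
  10 → host 6 (new)  [load 10/19]
  10 → host 7 (new)  [load 10/19]
  6 → host 4  [load 19/19]
  6 → host 5  [load 17/19]
  5 → host 6  [load 15/19]
  4 → host 1  [load 19/19]
  3 → host 2  [load 18/19]
  3 → host 3  [load 18/19]
7 hosts opened.

7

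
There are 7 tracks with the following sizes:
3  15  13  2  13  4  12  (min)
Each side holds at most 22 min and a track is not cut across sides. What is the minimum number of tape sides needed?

Total = 15 + 13 + 13 + 12 + 4 + 3 + 2 = 62 min.
Lower bound: ⌈62/22⌉ = 3 tape sides.
Also, 4 tracks each exceed 11 min, and no two of those can share a side, so at least 4 tape sides are needed.
A packing using 4 tape sides:
  side 1: 15 + 4 + 3 = 22
  side 2: 13 + 2 = 15
  side 3: 13 = 13
  side 4: 12 = 12
This matches the lower bound, so 4 is optimal.

4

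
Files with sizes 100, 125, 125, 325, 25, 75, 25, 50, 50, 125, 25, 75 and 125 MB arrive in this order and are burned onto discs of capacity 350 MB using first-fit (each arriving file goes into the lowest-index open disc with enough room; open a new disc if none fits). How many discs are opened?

4

  100 → disc 1 (new)  [load 100/350]
  125 → disc 1  [load 225/350]
  125 → disc 1  [load 350/350]
  325 → disc 2 (new)  [load 325/350]
  25 → disc 2  [load 350/350]
  75 → disc 3 (new)  [load 75/350]
  25 → disc 3  [load 100/350]
  50 → disc 3  [load 150/350]
  50 → disc 3  [load 200/350]
  125 → disc 3  [load 325/350]
  25 → disc 3  [load 350/350]
  75 → disc 4 (new)  [load 75/350]
  125 → disc 4  [load 200/350]
4 discs opened.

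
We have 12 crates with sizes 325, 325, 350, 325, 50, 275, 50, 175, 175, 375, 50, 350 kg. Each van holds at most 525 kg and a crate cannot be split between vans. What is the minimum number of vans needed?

Total = 375 + 350 + 350 + 325 + 325 + 325 + 275 + 175 + 175 + 50 + 50 + 50 = 2825 kg.
Lower bound: ⌈2825/525⌉ = 6 vans.
Also, 7 crates each exceed 525/2 kg, and no two of those can share a van, so at least 7 vans are needed.
A packing using 7 vans:
  van 1: 375 + 50 + 50 + 50 = 525
  van 2: 350 + 175 = 525
  van 3: 350 + 175 = 525
  van 4: 325 = 325
  van 5: 325 = 325
  van 6: 325 = 325
  van 7: 275 = 275
This matches the lower bound, so 7 is optimal.

7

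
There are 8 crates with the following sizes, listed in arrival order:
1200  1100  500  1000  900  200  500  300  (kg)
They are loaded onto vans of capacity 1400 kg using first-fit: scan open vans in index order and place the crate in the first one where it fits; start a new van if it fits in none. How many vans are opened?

  1200 → van 1 (new)  [load 1200/1400]
  1100 → van 2 (new)  [load 1100/1400]
  500 → van 3 (new)  [load 500/1400]
  1000 → van 4 (new)  [load 1000/1400]
  900 → van 3  [load 1400/1400]
  200 → van 1  [load 1400/1400]
  500 → van 5 (new)  [load 500/1400]
  300 → van 2  [load 1400/1400]
5 vans opened.

5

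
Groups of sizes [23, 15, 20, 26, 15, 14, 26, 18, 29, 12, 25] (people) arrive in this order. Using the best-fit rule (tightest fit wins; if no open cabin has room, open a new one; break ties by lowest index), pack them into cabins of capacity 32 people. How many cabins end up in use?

8

  23 → cabin 1 (new)  [load 23/32]
  15 → cabin 2 (new)  [load 15/32]
  20 → cabin 3 (new)  [load 20/32]
  26 → cabin 4 (new)  [load 26/32]
  15 → cabin 2  [load 30/32]
  14 → cabin 5 (new)  [load 14/32]
  26 → cabin 6 (new)  [load 26/32]
  18 → cabin 5  [load 32/32]
  29 → cabin 7 (new)  [load 29/32]
  12 → cabin 3  [load 32/32]
  25 → cabin 8 (new)  [load 25/32]
8 cabins opened.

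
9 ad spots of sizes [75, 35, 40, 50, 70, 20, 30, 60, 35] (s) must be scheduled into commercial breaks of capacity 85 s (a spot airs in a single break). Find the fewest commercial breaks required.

6

Total = 75 + 70 + 60 + 50 + 40 + 35 + 35 + 30 + 20 = 415 s.
Lower bound: ⌈415/85⌉ = 5 commercial breaks.
A packing using 6 commercial breaks:
  break 1: 75 = 75
  break 2: 70 = 70
  break 3: 60 + 20 = 80
  break 4: 50 + 35 = 85
  break 5: 40 + 35 = 75
  break 6: 30 = 30
No arrangement into 5 commercial breaks stays within capacity, so 6 is optimal.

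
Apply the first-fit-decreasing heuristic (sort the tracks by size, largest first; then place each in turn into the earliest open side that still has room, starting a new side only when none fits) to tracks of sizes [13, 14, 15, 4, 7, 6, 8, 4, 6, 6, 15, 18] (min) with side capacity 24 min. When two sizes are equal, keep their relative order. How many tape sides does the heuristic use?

Sorted descending: 18, 15, 15, 14, 13, 8, 7, 6, 6, 6, 4, 4.
  18 → side 1 (new)  [load 18/24]
  15 → side 2 (new)  [load 15/24]
  15 → side 3 (new)  [load 15/24]
  14 → side 4 (new)  [load 14/24]
  13 → side 5 (new)  [load 13/24]
  8 → side 2  [load 23/24]
  7 → side 3  [load 22/24]
  6 → side 1  [load 24/24]
  6 → side 4  [load 20/24]
  6 → side 5  [load 19/24]
  4 → side 4  [load 24/24]
  4 → side 5  [load 23/24]
5 tape sides opened.

5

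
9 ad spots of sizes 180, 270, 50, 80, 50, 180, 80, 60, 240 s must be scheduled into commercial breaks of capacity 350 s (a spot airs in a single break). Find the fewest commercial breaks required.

4

Total = 270 + 240 + 180 + 180 + 80 + 80 + 60 + 50 + 50 = 1190 s.
Lower bound: ⌈1190/350⌉ = 4 commercial breaks.
A packing using 4 commercial breaks:
  break 1: 270 + 80 = 350
  break 2: 240 + 80 = 320
  break 3: 180 + 60 + 50 + 50 = 340
  break 4: 180 = 180
This matches the lower bound, so 4 is optimal.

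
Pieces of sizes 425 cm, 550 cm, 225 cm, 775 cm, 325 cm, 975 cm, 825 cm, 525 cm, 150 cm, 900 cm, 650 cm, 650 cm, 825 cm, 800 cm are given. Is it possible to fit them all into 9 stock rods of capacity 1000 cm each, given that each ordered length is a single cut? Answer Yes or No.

No

Total = 8600 cm; ⌈8600/1000⌉ = 9.
10 pieces each exceed half the capacity and cannot share a stock rod, forcing at least 10 stock rods.
At least 10 stock rods are required, but only 9 are allowed.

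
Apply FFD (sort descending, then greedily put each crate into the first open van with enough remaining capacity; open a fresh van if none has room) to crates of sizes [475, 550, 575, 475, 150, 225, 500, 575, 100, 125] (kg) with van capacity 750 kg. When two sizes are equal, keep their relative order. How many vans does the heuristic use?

Sorted descending: 575, 575, 550, 500, 475, 475, 225, 150, 125, 100.
  575 → van 1 (new)  [load 575/750]
  575 → van 2 (new)  [load 575/750]
  550 → van 3 (new)  [load 550/750]
  500 → van 4 (new)  [load 500/750]
  475 → van 5 (new)  [load 475/750]
  475 → van 6 (new)  [load 475/750]
  225 → van 4  [load 725/750]
  150 → van 1  [load 725/750]
  125 → van 2  [load 700/750]
  100 → van 3  [load 650/750]
6 vans opened.

6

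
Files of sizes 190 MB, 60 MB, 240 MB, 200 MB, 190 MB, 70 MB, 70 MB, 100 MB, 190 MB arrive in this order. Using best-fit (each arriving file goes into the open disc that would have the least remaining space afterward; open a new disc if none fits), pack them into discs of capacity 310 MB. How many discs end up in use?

  190 → disc 1 (new)  [load 190/310]
  60 → disc 1  [load 250/310]
  240 → disc 2 (new)  [load 240/310]
  200 → disc 3 (new)  [load 200/310]
  190 → disc 4 (new)  [load 190/310]
  70 → disc 2  [load 310/310]
  70 → disc 3  [load 270/310]
  100 → disc 4  [load 290/310]
  190 → disc 5 (new)  [load 190/310]
5 discs opened.

5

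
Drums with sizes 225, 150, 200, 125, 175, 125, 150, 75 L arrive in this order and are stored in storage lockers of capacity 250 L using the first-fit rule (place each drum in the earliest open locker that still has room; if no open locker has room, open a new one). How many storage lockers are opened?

6

  225 → locker 1 (new)  [load 225/250]
  150 → locker 2 (new)  [load 150/250]
  200 → locker 3 (new)  [load 200/250]
  125 → locker 4 (new)  [load 125/250]
  175 → locker 5 (new)  [load 175/250]
  125 → locker 4  [load 250/250]
  150 → locker 6 (new)  [load 150/250]
  75 → locker 2  [load 225/250]
6 storage lockers opened.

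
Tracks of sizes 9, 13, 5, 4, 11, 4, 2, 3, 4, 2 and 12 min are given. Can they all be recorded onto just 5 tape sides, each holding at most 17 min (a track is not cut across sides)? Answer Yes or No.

Yes

A valid assignment using 5 tape sides:
  side 1: 13 + 4 = 17
  side 2: 12 + 5 = 17
  side 3: 11 + 4 + 2 = 17
  side 4: 9 + 4 + 3 = 16
  side 5: 2 = 2
Every load is within 17 min, so 5 tape sides suffice.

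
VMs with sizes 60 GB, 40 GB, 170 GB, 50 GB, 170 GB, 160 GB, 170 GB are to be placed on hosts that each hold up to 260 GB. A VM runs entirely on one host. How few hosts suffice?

4

Total = 170 + 170 + 170 + 160 + 60 + 50 + 40 = 820 GB.
Lower bound: ⌈820/260⌉ = 4 hosts.
A packing using 4 hosts:
  host 1: 170 + 60 = 230
  host 2: 170 + 50 + 40 = 260
  host 3: 170 = 170
  host 4: 160 = 160
This matches the lower bound, so 4 is optimal.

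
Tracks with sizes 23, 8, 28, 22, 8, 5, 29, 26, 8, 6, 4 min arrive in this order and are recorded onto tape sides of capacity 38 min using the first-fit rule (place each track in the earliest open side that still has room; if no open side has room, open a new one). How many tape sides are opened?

5

  23 → side 1 (new)  [load 23/38]
  8 → side 1  [load 31/38]
  28 → side 2 (new)  [load 28/38]
  22 → side 3 (new)  [load 22/38]
  8 → side 2  [load 36/38]
  5 → side 1  [load 36/38]
  29 → side 4 (new)  [load 29/38]
  26 → side 5 (new)  [load 26/38]
  8 → side 3  [load 30/38]
  6 → side 3  [load 36/38]
  4 → side 4  [load 33/38]
5 tape sides opened.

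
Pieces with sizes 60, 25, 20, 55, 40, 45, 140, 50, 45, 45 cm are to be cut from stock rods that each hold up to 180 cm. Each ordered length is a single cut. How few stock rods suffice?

3

Total = 140 + 60 + 55 + 50 + 45 + 45 + 45 + 40 + 25 + 20 = 525 cm.
Lower bound: ⌈525/180⌉ = 3 stock rods.
A packing using 3 stock rods:
  stock rod 1: 140 + 40 = 180
  stock rod 2: 60 + 55 + 50 = 165
  stock rod 3: 45 + 45 + 45 + 25 + 20 = 180
This matches the lower bound, so 3 is optimal.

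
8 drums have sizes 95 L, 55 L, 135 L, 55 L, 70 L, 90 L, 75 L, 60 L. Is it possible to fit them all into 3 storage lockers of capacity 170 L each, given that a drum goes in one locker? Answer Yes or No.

Total = 635 L; ⌈635/170⌉ = 4.
At least 4 storage lockers are required, but only 3 are allowed.

No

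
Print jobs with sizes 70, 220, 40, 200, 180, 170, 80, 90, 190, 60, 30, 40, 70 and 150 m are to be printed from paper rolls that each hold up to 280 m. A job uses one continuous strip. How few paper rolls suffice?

Total = 220 + 200 + 190 + 180 + 170 + 150 + 90 + 80 + 70 + 70 + 60 + 40 + 40 + 30 = 1590 m.
Lower bound: ⌈1590/280⌉ = 6 paper rolls.
A packing using 6 paper rolls:
  roll 1: 220 + 60 = 280
  roll 2: 200 + 80 = 280
  roll 3: 190 + 90 = 280
  roll 4: 180 + 70 + 30 = 280
  roll 5: 170 + 70 + 40 = 280
  roll 6: 150 + 40 = 190
This matches the lower bound, so 6 is optimal.

6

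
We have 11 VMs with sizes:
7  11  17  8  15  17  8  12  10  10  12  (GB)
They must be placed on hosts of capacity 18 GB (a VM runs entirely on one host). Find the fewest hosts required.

Total = 17 + 17 + 15 + 12 + 12 + 11 + 10 + 10 + 8 + 8 + 7 = 127 GB.
Lower bound: ⌈127/18⌉ = 8 hosts.
A packing using 8 hosts:
  host 1: 17 = 17
  host 2: 17 = 17
  host 3: 15 = 15
  host 4: 12 = 12
  host 5: 12 = 12
  host 6: 11 + 7 = 18
  host 7: 10 + 8 = 18
  host 8: 10 + 8 = 18
This matches the lower bound, so 8 is optimal.

8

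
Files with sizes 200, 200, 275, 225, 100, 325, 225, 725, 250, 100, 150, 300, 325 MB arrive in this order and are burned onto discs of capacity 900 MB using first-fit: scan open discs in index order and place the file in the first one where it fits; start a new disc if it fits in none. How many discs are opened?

4

  200 → disc 1 (new)  [load 200/900]
  200 → disc 1  [load 400/900]
  275 → disc 1  [load 675/900]
  225 → disc 1  [load 900/900]
  100 → disc 2 (new)  [load 100/900]
  325 → disc 2  [load 425/900]
  225 → disc 2  [load 650/900]
  725 → disc 3 (new)  [load 725/900]
  250 → disc 2  [load 900/900]
  100 → disc 3  [load 825/900]
  150 → disc 4 (new)  [load 150/900]
  300 → disc 4  [load 450/900]
  325 → disc 4  [load 775/900]
4 discs opened.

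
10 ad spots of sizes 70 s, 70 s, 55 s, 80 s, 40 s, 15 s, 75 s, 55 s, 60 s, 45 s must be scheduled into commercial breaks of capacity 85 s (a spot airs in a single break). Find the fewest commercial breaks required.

8

Total = 80 + 75 + 70 + 70 + 60 + 55 + 55 + 45 + 40 + 15 = 565 s.
Lower bound: ⌈565/85⌉ = 7 commercial breaks.
Also, 8 ad spots each exceed 85/2 s, and no two of those can share a break, so at least 8 commercial breaks are needed.
A packing using 8 commercial breaks:
  break 1: 80 = 80
  break 2: 75 = 75
  break 3: 70 + 15 = 85
  break 4: 70 = 70
  break 5: 60 = 60
  break 6: 55 = 55
  break 7: 55 = 55
  break 8: 45 + 40 = 85
This matches the lower bound, so 8 is optimal.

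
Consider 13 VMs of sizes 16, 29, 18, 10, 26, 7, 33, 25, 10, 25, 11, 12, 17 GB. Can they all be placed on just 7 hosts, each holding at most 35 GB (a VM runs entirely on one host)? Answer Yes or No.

Total = 239 GB; ⌈239/35⌉ = 7.
The bound of 7 does not rule out 7, but exhaustive search shows no assignment into 7 hosts of capacity 35 GB exists — the minimum is 8.

No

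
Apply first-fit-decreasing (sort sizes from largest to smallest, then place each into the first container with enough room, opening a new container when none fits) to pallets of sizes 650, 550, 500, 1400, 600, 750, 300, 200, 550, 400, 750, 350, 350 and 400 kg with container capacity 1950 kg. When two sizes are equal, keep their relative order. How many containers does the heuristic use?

Sorted descending: 1400, 750, 750, 650, 600, 550, 550, 500, 400, 400, 350, 350, 300, 200.
  1400 → container 1 (new)  [load 1400/1950]
  750 → container 2 (new)  [load 750/1950]
  750 → container 2  [load 1500/1950]
  650 → container 3 (new)  [load 650/1950]
  600 → container 3  [load 1250/1950]
  550 → container 1  [load 1950/1950]
  550 → container 3  [load 1800/1950]
  500 → container 4 (new)  [load 500/1950]
  400 → container 2  [load 1900/1950]
  400 → container 4  [load 900/1950]
  350 → container 4  [load 1250/1950]
  350 → container 4  [load 1600/1950]
  300 → container 4  [load 1900/1950]
  200 → container 5 (new)  [load 200/1950]
5 containers opened.

5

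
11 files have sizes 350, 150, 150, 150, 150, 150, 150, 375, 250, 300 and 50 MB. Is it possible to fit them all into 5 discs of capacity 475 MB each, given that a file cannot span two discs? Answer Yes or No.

Total = 2225 MB; ⌈2225/475⌉ = 5.
The bound of 5 does not rule out 5, but exhaustive search shows no assignment into 5 discs of capacity 475 MB exists — the minimum is 6.

No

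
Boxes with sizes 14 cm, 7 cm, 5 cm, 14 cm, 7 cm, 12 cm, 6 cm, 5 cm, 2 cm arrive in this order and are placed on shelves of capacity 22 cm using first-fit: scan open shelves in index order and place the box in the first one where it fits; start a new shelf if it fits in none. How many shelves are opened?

  14 → shelf 1 (new)  [load 14/22]
  7 → shelf 1  [load 21/22]
  5 → shelf 2 (new)  [load 5/22]
  14 → shelf 2  [load 19/22]
  7 → shelf 3 (new)  [load 7/22]
  12 → shelf 3  [load 19/22]
  6 → shelf 4 (new)  [load 6/22]
  5 → shelf 4  [load 11/22]
  2 → shelf 2  [load 21/22]
4 shelves opened.

4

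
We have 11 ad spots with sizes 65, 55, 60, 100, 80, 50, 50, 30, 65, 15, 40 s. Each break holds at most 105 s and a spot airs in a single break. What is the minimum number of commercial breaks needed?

7

Total = 100 + 80 + 65 + 65 + 60 + 55 + 50 + 50 + 40 + 30 + 15 = 610 s.
Lower bound: ⌈610/105⌉ = 6 commercial breaks.
A packing using 7 commercial breaks:
  break 1: 100 = 100
  break 2: 80 + 15 = 95
  break 3: 65 + 40 = 105
  break 4: 65 + 30 = 95
  break 5: 60 = 60
  break 6: 55 + 50 = 105
  break 7: 50 = 50
No arrangement into 6 commercial breaks stays within capacity, so 7 is optimal.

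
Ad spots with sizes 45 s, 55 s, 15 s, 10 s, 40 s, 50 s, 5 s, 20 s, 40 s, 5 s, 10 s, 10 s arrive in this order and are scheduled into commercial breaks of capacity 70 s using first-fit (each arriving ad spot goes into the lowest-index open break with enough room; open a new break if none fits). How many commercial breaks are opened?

  45 → break 1 (new)  [load 45/70]
  55 → break 2 (new)  [load 55/70]
  15 → break 1  [load 60/70]
  10 → break 1  [load 70/70]
  40 → break 3 (new)  [load 40/70]
  50 → break 4 (new)  [load 50/70]
  5 → break 2  [load 60/70]
  20 → break 3  [load 60/70]
  40 → break 5 (new)  [load 40/70]
  5 → break 2  [load 65/70]
  10 → break 3  [load 70/70]
  10 → break 4  [load 60/70]
5 commercial breaks opened.

5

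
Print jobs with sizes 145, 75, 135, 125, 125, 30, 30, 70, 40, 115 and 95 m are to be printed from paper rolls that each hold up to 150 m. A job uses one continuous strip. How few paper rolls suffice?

Total = 145 + 135 + 125 + 125 + 115 + 95 + 75 + 70 + 40 + 30 + 30 = 985 m.
Lower bound: ⌈985/150⌉ = 7 paper rolls.
A packing using 8 paper rolls:
  roll 1: 145 = 145
  roll 2: 135 = 135
  roll 3: 125 = 125
  roll 4: 125 = 125
  roll 5: 115 + 30 = 145
  roll 6: 95 + 40 = 135
  roll 7: 75 + 70 = 145
  roll 8: 30 = 30
No arrangement into 7 paper rolls stays within capacity, so 8 is optimal.

8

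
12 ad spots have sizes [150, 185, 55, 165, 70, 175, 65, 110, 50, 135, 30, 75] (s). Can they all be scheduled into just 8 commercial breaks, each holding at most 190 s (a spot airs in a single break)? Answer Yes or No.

A valid assignment using 7 commercial breaks:
  break 1: 185 = 185
  break 2: 175 = 175
  break 3: 165 = 165
  break 4: 150 + 30 = 180
  break 5: 135 + 55 = 190
  break 6: 110 + 75 = 185
  break 7: 70 + 65 + 50 = 185
That uses only 7 ≤ 8, so 8 commercial breaks are enough.

Yes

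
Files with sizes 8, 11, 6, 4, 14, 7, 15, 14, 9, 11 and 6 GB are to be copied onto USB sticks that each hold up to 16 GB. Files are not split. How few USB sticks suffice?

Total = 15 + 14 + 14 + 11 + 11 + 9 + 8 + 7 + 6 + 6 + 4 = 105 GB.
Lower bound: ⌈105/16⌉ = 7 USB sticks.
A packing using 8 USB sticks:
  USB stick 1: 15 = 15
  USB stick 2: 14 = 14
  USB stick 3: 14 = 14
  USB stick 4: 11 + 4 = 15
  USB stick 5: 11 = 11
  USB stick 6: 9 + 7 = 16
  USB stick 7: 8 + 6 = 14
  USB stick 8: 6 = 6
No arrangement into 7 USB sticks stays within capacity, so 8 is optimal.

8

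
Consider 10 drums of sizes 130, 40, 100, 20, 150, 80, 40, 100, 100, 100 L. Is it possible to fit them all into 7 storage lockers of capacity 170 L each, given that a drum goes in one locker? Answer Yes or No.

A valid assignment using 7 storage lockers:
  locker 1: 150 + 20 = 170
  locker 2: 130 + 40 = 170
  locker 3: 100 + 40 = 140
  locker 4: 100 = 100
  locker 5: 100 = 100
  locker 6: 100 = 100
  locker 7: 80 = 80
Every load is within 170 L, so 7 storage lockers suffice.

Yes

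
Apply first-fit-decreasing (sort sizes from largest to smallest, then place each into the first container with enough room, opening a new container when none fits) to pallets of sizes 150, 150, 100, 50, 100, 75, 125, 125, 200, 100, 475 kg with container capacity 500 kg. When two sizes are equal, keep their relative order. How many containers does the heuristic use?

Sorted descending: 475, 200, 150, 150, 125, 125, 100, 100, 100, 75, 50.
  475 → container 1 (new)  [load 475/500]
  200 → container 2 (new)  [load 200/500]
  150 → container 2  [load 350/500]
  150 → container 2  [load 500/500]
  125 → container 3 (new)  [load 125/500]
  125 → container 3  [load 250/500]
  100 → container 3  [load 350/500]
  100 → container 3  [load 450/500]
  100 → container 4 (new)  [load 100/500]
  75 → container 4  [load 175/500]
  50 → container 3  [load 500/500]
4 containers opened.

4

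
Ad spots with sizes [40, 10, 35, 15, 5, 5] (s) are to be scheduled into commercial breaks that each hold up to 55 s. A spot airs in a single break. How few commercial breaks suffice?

Total = 40 + 35 + 15 + 10 + 5 + 5 = 110 s.
Lower bound: ⌈110/55⌉ = 2 commercial breaks.
A packing using 2 commercial breaks:
  break 1: 40 + 15 = 55
  break 2: 35 + 10 + 5 + 5 = 55
This matches the lower bound, so 2 is optimal.

2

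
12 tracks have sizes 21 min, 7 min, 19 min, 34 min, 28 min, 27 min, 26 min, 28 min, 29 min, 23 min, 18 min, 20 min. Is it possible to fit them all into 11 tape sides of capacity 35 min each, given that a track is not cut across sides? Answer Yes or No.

A valid assignment using 11 tape sides:
  side 1: 34 = 34
  side 2: 29 = 29
  side 3: 28 + 7 = 35
  side 4: 28 = 28
  side 5: 27 = 27
  side 6: 26 = 26
  side 7: 23 = 23
  side 8: 21 = 21
  side 9: 20 = 20
  side 10: 19 = 19
  side 11: 18 = 18
Every load is within 35 min, so 11 tape sides suffice.

Yes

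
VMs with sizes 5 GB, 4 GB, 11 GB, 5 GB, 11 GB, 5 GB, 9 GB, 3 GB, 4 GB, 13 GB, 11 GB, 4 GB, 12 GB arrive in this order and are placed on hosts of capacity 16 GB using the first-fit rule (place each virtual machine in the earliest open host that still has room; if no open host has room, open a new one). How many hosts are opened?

  5 → host 1 (new)  [load 5/16]
  4 → host 1  [load 9/16]
  11 → host 2 (new)  [load 11/16]
  5 → host 1  [load 14/16]
  11 → host 3 (new)  [load 11/16]
  5 → host 2  [load 16/16]
  9 → host 4 (new)  [load 9/16]
  3 → host 3  [load 14/16]
  4 → host 4  [load 13/16]
  13 → host 5 (new)  [load 13/16]
  11 → host 6 (new)  [load 11/16]
  4 → host 6  [load 15/16]
  12 → host 7 (new)  [load 12/16]
7 hosts opened.

7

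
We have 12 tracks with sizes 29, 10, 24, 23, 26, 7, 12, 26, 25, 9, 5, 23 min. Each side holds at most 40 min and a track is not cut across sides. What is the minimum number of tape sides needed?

7

Total = 29 + 26 + 26 + 25 + 24 + 23 + 23 + 12 + 10 + 9 + 7 + 5 = 219 min.
Lower bound: ⌈219/40⌉ = 6 tape sides.
Also, 7 tracks each exceed 20 min, and no two of those can share a side, so at least 7 tape sides are needed.
A packing using 7 tape sides:
  side 1: 29 + 10 = 39
  side 2: 26 + 12 = 38
  side 3: 26 + 9 + 5 = 40
  side 4: 25 + 7 = 32
  side 5: 24 = 24
  side 6: 23 = 23
  side 7: 23 = 23
This matches the lower bound, so 7 is optimal.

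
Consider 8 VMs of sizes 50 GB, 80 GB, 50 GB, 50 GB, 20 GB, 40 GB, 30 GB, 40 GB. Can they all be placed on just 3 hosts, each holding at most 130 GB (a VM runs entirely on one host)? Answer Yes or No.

A valid assignment using 3 hosts:
  host 1: 80 + 50 = 130
  host 2: 50 + 50 + 30 = 130
  host 3: 40 + 40 + 20 = 100
Every load is within 130 GB, so 3 hosts suffice.

Yes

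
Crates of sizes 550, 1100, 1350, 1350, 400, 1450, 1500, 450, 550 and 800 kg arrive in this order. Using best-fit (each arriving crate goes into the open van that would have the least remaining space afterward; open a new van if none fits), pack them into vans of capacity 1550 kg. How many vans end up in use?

7

  550 → van 1 (new)  [load 550/1550]
  1100 → van 2 (new)  [load 1100/1550]
  1350 → van 3 (new)  [load 1350/1550]
  1350 → van 4 (new)  [load 1350/1550]
  400 → van 2  [load 1500/1550]
  1450 → van 5 (new)  [load 1450/1550]
  1500 → van 6 (new)  [load 1500/1550]
  450 → van 1  [load 1000/1550]
  550 → van 1  [load 1550/1550]
  800 → van 7 (new)  [load 800/1550]
7 vans opened.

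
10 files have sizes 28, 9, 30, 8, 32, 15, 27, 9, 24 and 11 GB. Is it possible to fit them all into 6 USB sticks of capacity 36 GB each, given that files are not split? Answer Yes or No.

A valid assignment using 6 USB sticks:
  USB stick 1: 32 = 32
  USB stick 2: 30 = 30
  USB stick 3: 28 + 8 = 36
  USB stick 4: 27 + 9 = 36
  USB stick 5: 24 + 11 = 35
  USB stick 6: 15 + 9 = 24
Every load is within 36 GB, so 6 USB sticks suffice.

Yes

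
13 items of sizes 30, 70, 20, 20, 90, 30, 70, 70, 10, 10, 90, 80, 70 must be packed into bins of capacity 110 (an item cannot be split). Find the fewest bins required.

7

Total = 90 + 90 + 80 + 70 + 70 + 70 + 70 + 30 + 30 + 20 + 20 + 10 + 10 = 660.
Lower bound: ⌈660/110⌉ = 6 bins.
Also, 7 items each exceed 55, and no two of those can share a bin, so at least 7 bins are needed.
A packing using 7 bins:
  bin 1: 90 + 20 = 110
  bin 2: 90 + 20 = 110
  bin 3: 80 + 30 = 110
  bin 4: 70 + 30 + 10 = 110
  bin 5: 70 + 10 = 80
  bin 6: 70 = 70
  bin 7: 70 = 70
This matches the lower bound, so 7 is optimal.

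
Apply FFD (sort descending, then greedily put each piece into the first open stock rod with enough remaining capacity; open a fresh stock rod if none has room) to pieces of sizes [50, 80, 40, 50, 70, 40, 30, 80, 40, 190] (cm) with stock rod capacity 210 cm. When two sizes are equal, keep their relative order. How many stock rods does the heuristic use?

4

Sorted descending: 190, 80, 80, 70, 50, 50, 40, 40, 40, 30.
  190 → stock rod 1 (new)  [load 190/210]
  80 → stock rod 2 (new)  [load 80/210]
  80 → stock rod 2  [load 160/210]
  70 → stock rod 3 (new)  [load 70/210]
  50 → stock rod 2  [load 210/210]
  50 → stock rod 3  [load 120/210]
  40 → stock rod 3  [load 160/210]
  40 → stock rod 3  [load 200/210]
  40 → stock rod 4 (new)  [load 40/210]
  30 → stock rod 4  [load 70/210]
4 stock rods opened.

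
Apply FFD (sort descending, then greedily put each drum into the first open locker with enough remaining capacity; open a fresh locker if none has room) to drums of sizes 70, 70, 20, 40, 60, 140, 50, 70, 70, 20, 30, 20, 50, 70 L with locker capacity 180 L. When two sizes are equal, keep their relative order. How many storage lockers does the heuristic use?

5

Sorted descending: 140, 70, 70, 70, 70, 70, 60, 50, 50, 40, 30, 20, 20, 20.
  140 → locker 1 (new)  [load 140/180]
  70 → locker 2 (new)  [load 70/180]
  70 → locker 2  [load 140/180]
  70 → locker 3 (new)  [load 70/180]
  70 → locker 3  [load 140/180]
  70 → locker 4 (new)  [load 70/180]
  60 → locker 4  [load 130/180]
  50 → locker 4  [load 180/180]
  50 → locker 5 (new)  [load 50/180]
  40 → locker 1  [load 180/180]
  30 → locker 2  [load 170/180]
  20 → locker 3  [load 160/180]
  20 → locker 3  [load 180/180]
  20 → locker 5  [load 70/180]
5 storage lockers opened.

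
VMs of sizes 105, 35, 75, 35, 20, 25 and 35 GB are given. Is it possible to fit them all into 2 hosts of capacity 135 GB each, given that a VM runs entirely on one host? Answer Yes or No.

No

Total = 330 GB; ⌈330/135⌉ = 3.
At least 3 hosts are required, but only 2 are allowed.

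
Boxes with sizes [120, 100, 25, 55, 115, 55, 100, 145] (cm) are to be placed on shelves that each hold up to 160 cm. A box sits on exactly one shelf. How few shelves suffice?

Total = 145 + 120 + 115 + 100 + 100 + 55 + 55 + 25 = 715 cm.
Lower bound: ⌈715/160⌉ = 5 shelves.
A packing using 5 shelves:
  shelf 1: 145 = 145
  shelf 2: 120 + 25 = 145
  shelf 3: 115 = 115
  shelf 4: 100 + 55 = 155
  shelf 5: 100 + 55 = 155
This matches the lower bound, so 5 is optimal.

5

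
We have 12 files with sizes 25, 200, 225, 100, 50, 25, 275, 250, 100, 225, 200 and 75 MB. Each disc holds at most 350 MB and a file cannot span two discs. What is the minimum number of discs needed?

6

Total = 275 + 250 + 225 + 225 + 200 + 200 + 100 + 100 + 75 + 50 + 25 + 25 = 1750 MB.
Lower bound: ⌈1750/350⌉ = 5 discs.
Also, 6 files each exceed 175 MB, and no two of those can share a disc, so at least 6 discs are needed.
A packing using 6 discs:
  disc 1: 275 + 75 = 350
  disc 2: 250 + 100 = 350
  disc 3: 225 + 100 + 25 = 350
  disc 4: 225 + 50 + 25 = 300
  disc 5: 200 = 200
  disc 6: 200 = 200
This matches the lower bound, so 6 is optimal.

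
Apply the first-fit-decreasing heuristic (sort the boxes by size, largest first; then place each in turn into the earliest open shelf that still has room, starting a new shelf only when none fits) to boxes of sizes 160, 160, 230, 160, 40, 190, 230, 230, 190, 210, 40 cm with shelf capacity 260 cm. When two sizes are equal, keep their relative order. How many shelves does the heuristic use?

9

Sorted descending: 230, 230, 230, 210, 190, 190, 160, 160, 160, 40, 40.
  230 → shelf 1 (new)  [load 230/260]
  230 → shelf 2 (new)  [load 230/260]
  230 → shelf 3 (new)  [load 230/260]
  210 → shelf 4 (new)  [load 210/260]
  190 → shelf 5 (new)  [load 190/260]
  190 → shelf 6 (new)  [load 190/260]
  160 → shelf 7 (new)  [load 160/260]
  160 → shelf 8 (new)  [load 160/260]
  160 → shelf 9 (new)  [load 160/260]
  40 → shelf 4  [load 250/260]
  40 → shelf 5  [load 230/260]
9 shelves opened.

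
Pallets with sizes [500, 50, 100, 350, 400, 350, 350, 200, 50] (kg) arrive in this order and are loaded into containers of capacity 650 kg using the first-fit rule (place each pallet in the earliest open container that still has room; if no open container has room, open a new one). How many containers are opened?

5

  500 → container 1 (new)  [load 500/650]
  50 → container 1  [load 550/650]
  100 → container 1  [load 650/650]
  350 → container 2 (new)  [load 350/650]
  400 → container 3 (new)  [load 400/650]
  350 → container 4 (new)  [load 350/650]
  350 → container 5 (new)  [load 350/650]
  200 → container 2  [load 550/650]
  50 → container 2  [load 600/650]
5 containers opened.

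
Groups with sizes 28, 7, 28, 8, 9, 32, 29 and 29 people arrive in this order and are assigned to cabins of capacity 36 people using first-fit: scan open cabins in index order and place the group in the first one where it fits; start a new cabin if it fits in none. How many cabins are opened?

6

  28 → cabin 1 (new)  [load 28/36]
  7 → cabin 1  [load 35/36]
  28 → cabin 2 (new)  [load 28/36]
  8 → cabin 2  [load 36/36]
  9 → cabin 3 (new)  [load 9/36]
  32 → cabin 4 (new)  [load 32/36]
  29 → cabin 5 (new)  [load 29/36]
  29 → cabin 6 (new)  [load 29/36]
6 cabins opened.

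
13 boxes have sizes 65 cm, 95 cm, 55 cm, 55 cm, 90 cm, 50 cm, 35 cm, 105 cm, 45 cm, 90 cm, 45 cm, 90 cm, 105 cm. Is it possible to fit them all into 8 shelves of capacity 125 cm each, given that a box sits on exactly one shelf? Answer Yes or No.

Total = 925 cm; ⌈925/125⌉ = 8.
The bound of 8 does not rule out 8, but exhaustive search shows no assignment into 8 shelves of capacity 125 cm exists — the minimum is 9.

No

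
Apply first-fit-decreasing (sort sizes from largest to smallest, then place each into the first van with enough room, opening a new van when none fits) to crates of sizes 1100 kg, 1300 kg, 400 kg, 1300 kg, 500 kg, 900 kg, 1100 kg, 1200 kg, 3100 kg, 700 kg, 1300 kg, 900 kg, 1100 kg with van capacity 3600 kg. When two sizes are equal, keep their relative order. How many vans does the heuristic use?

5

Sorted descending: 3100, 1300, 1300, 1300, 1200, 1100, 1100, 1100, 900, 900, 700, 500, 400.
  3100 → van 1 (new)  [load 3100/3600]
  1300 → van 2 (new)  [load 1300/3600]
  1300 → van 2  [load 2600/3600]
  1300 → van 3 (new)  [load 1300/3600]
  1200 → van 3  [load 2500/3600]
  1100 → van 3  [load 3600/3600]
  1100 → van 4 (new)  [load 1100/3600]
  1100 → van 4  [load 2200/3600]
  900 → van 2  [load 3500/3600]
  900 → van 4  [load 3100/3600]
  700 → van 5 (new)  [load 700/3600]
  500 → van 1  [load 3600/3600]
  400 → van 4  [load 3500/3600]
5 vans opened.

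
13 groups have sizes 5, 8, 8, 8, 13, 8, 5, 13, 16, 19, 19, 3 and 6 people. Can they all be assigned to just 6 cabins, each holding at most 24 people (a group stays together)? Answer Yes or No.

A valid assignment using 6 cabins:
  cabin 1: 19 + 5 = 24
  cabin 2: 19 + 5 = 24
  cabin 3: 16 + 8 = 24
  cabin 4: 13 + 8 + 3 = 24
  cabin 5: 13 + 8 = 21
  cabin 6: 8 + 6 = 14
Every load is within 24 people, so 6 cabins suffice.

Yes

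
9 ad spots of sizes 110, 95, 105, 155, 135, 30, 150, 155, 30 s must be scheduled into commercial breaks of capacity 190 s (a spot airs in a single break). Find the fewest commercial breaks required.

7

Total = 155 + 155 + 150 + 135 + 110 + 105 + 95 + 30 + 30 = 965 s.
Lower bound: ⌈965/190⌉ = 6 commercial breaks.
A packing using 7 commercial breaks:
  break 1: 155 + 30 = 185
  break 2: 155 + 30 = 185
  break 3: 150 = 150
  break 4: 135 = 135
  break 5: 110 = 110
  break 6: 105 = 105
  break 7: 95 = 95
No arrangement into 6 commercial breaks stays within capacity, so 7 is optimal.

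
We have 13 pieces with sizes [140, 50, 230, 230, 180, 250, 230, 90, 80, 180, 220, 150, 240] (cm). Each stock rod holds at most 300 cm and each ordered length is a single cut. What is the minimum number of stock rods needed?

9

Total = 250 + 240 + 230 + 230 + 230 + 220 + 180 + 180 + 150 + 140 + 90 + 80 + 50 = 2270 cm.
Lower bound: ⌈2270/300⌉ = 8 stock rods.
A packing using 9 stock rods:
  stock rod 1: 250 + 50 = 300
  stock rod 2: 240 = 240
  stock rod 3: 230 = 230
  stock rod 4: 230 = 230
  stock rod 5: 230 = 230
  stock rod 6: 220 + 80 = 300
  stock rod 7: 180 + 90 = 270
  stock rod 8: 180 = 180
  stock rod 9: 150 + 140 = 290
No arrangement into 8 stock rods stays within capacity, so 9 is optimal.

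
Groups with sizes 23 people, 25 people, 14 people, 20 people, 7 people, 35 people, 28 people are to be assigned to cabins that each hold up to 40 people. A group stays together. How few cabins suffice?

Total = 35 + 28 + 25 + 23 + 20 + 14 + 7 = 152 people.
Lower bound: ⌈152/40⌉ = 4 cabins.
A packing using 5 cabins:
  cabin 1: 35 = 35
  cabin 2: 28 + 7 = 35
  cabin 3: 25 + 14 = 39
  cabin 4: 23 = 23
  cabin 5: 20 = 20
No arrangement into 4 cabins stays within capacity, so 5 is optimal.

5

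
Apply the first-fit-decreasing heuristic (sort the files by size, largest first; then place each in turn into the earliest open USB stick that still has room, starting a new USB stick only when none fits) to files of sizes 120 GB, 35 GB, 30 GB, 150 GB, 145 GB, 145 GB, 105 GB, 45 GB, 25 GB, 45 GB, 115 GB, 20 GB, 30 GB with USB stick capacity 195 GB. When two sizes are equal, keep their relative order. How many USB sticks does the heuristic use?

Sorted descending: 150, 145, 145, 120, 115, 105, 45, 45, 35, 30, 30, 25, 20.
  150 → USB stick 1 (new)  [load 150/195]
  145 → USB stick 2 (new)  [load 145/195]
  145 → USB stick 3 (new)  [load 145/195]
  120 → USB stick 4 (new)  [load 120/195]
  115 → USB stick 5 (new)  [load 115/195]
  105 → USB stick 6 (new)  [load 105/195]
  45 → USB stick 1  [load 195/195]
  45 → USB stick 2  [load 190/195]
  35 → USB stick 3  [load 180/195]
  30 → USB stick 4  [load 150/195]
  30 → USB stick 4  [load 180/195]
  25 → USB stick 5  [load 140/195]
  20 → USB stick 5  [load 160/195]
6 USB sticks opened.

6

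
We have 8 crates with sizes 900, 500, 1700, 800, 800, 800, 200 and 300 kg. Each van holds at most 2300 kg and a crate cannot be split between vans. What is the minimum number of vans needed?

3

Total = 1700 + 900 + 800 + 800 + 800 + 500 + 300 + 200 = 6000 kg.
Lower bound: ⌈6000/2300⌉ = 3 vans.
A packing using 3 vans:
  van 1: 1700 + 500 = 2200
  van 2: 900 + 800 + 300 + 200 = 2200
  van 3: 800 + 800 = 1600
This matches the lower bound, so 3 is optimal.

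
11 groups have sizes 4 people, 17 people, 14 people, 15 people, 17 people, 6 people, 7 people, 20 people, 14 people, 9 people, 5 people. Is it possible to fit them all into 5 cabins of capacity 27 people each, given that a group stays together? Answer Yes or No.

Total = 128 people; ⌈128/27⌉ = 5.
6 groups each exceed half the capacity and cannot share a cabin, forcing at least 6 cabins.
At least 6 cabins are required, but only 5 are allowed.

No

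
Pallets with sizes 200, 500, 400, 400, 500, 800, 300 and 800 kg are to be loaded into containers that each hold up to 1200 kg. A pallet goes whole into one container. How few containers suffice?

4

Total = 800 + 800 + 500 + 500 + 400 + 400 + 300 + 200 = 3900 kg.
Lower bound: ⌈3900/1200⌉ = 4 containers.
A packing using 4 containers:
  container 1: 800 + 400 = 1200
  container 2: 800 + 400 = 1200
  container 3: 500 + 500 + 200 = 1200
  container 4: 300 = 300
This matches the lower bound, so 4 is optimal.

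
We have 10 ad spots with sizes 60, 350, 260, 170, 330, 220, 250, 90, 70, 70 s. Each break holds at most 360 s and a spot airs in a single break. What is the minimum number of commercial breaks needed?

Total = 350 + 330 + 260 + 250 + 220 + 170 + 90 + 70 + 70 + 60 = 1870 s.
Lower bound: ⌈1870/360⌉ = 6 commercial breaks.
A packing using 6 commercial breaks:
  break 1: 350 = 350
  break 2: 330 = 330
  break 3: 260 + 90 = 350
  break 4: 250 + 70 = 320
  break 5: 220 + 70 + 60 = 350
  break 6: 170 = 170
This matches the lower bound, so 6 is optimal.

6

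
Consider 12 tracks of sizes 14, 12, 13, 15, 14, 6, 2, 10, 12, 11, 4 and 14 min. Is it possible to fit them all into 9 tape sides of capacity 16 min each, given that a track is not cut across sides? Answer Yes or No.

A valid assignment using 9 tape sides:
  side 1: 15 = 15
  side 2: 14 + 2 = 16
  side 3: 14 = 14
  side 4: 14 = 14
  side 5: 13 = 13
  side 6: 12 + 4 = 16
  side 7: 12 = 12
  side 8: 11 = 11
  side 9: 10 + 6 = 16
Every load is within 16 min, so 9 tape sides suffice.

Yes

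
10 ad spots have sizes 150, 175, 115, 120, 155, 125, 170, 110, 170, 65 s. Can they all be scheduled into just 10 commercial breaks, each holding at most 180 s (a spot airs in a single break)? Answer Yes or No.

Yes

A valid assignment using 9 commercial breaks:
  break 1: 175 = 175
  break 2: 170 = 170
  break 3: 170 = 170
  break 4: 155 = 155
  break 5: 150 = 150
  break 6: 125 = 125
  break 7: 120 = 120
  break 8: 115 + 65 = 180
  break 9: 110 = 110
That uses only 9 ≤ 10, so 10 commercial breaks are enough.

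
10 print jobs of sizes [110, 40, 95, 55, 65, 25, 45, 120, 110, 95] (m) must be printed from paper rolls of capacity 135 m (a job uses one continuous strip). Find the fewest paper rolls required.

7

Total = 120 + 110 + 110 + 95 + 95 + 65 + 55 + 45 + 40 + 25 = 760 m.
Lower bound: ⌈760/135⌉ = 6 paper rolls.
A packing using 7 paper rolls:
  roll 1: 120 = 120
  roll 2: 110 + 25 = 135
  roll 3: 110 = 110
  roll 4: 95 + 40 = 135
  roll 5: 95 = 95
  roll 6: 65 + 55 = 120
  roll 7: 45 = 45
No arrangement into 6 paper rolls stays within capacity, so 7 is optimal.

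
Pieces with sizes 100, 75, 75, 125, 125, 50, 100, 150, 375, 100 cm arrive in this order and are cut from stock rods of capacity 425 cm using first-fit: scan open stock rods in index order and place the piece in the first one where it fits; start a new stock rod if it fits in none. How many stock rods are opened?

  100 → stock rod 1 (new)  [load 100/425]
  75 → stock rod 1  [load 175/425]
  75 → stock rod 1  [load 250/425]
  125 → stock rod 1  [load 375/425]
  125 → stock rod 2 (new)  [load 125/425]
  50 → stock rod 1  [load 425/425]
  100 → stock rod 2  [load 225/425]
  150 → stock rod 2  [load 375/425]
  375 → stock rod 3 (new)  [load 375/425]
  100 → stock rod 4 (new)  [load 100/425]
4 stock rods opened.

4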